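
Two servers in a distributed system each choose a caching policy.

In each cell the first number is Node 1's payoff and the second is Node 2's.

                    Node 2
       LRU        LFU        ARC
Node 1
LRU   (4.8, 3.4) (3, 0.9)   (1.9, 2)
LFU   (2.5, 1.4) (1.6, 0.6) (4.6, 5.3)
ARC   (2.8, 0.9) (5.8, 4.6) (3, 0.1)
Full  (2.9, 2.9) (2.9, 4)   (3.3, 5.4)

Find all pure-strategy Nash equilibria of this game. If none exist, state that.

(LRU, LRU): Node 1 gets 4.8, best alternative 2.9; Node 2 gets 3.4, best alternative 2. No profitable deviation — NE.
(LRU, LFU): Node 1 can switch to ARC (3 → 5.8). Not NE.
(LRU, ARC): Node 1 can switch to LFU (1.9 → 4.6). Not NE.
(LFU, LRU): Node 1 can switch to LRU (2.5 → 4.8). Not NE.
(LFU, LFU): Node 1 can switch to LRU (1.6 → 3). Not NE.
(LFU, ARC): Node 1 gets 4.6, best alternative 3.3; Node 2 gets 5.3, best alternative 1.4. No profitable deviation — NE.
(ARC, LRU): Node 1 can switch to LRU (2.8 → 4.8). Not NE.
(ARC, LFU): Node 1 gets 5.8, best alternative 3; Node 2 gets 4.6, best alternative 0.9. No profitable deviation — NE.
(ARC, ARC): Node 1 can switch to LFU (3 → 4.6). Not NE.
(The remaining 3 profiles each have a profitable deviation by the same check.)

Pure-strategy Nash equilibria: (LRU, LRU) and (LFU, ARC) and (ARC, LFU)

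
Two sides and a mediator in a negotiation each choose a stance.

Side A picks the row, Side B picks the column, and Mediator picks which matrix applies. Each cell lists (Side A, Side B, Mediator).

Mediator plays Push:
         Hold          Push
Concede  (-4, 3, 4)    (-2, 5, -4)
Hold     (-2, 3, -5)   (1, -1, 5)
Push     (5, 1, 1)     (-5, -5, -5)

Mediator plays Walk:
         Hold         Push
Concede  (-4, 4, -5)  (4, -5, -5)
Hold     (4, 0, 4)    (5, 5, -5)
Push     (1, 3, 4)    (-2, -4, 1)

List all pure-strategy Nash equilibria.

Side A against (Hold, Push): payoffs -4, -2, 5 → best response Push.
Side A against (Hold, Walk): payoffs -4, 4, 1 → best response Hold.
Side A against (Push, Push): payoffs -2, 1, -5 → best response Hold.
Side A against (Push, Walk): payoffs 4, 5, -2 → best response Hold.
Side B against (Concede, Push): payoffs 3, 5 → best response Push.
Side B against (Concede, Walk): payoffs 4, -5 → best response Hold.
Side B against (Hold, Push): payoffs 3, -1 → best response Hold.
Side B against (Hold, Walk): payoffs 0, 5 → best response Push.
Side B against (Push, Push): payoffs 1, -5 → best response Hold.
Side B against (Push, Walk): payoffs 3, -4 → best response Hold.
Mediator against (Concede, Hold): payoffs 4, -5 → best response Push.
Mediator against (Concede, Push): payoffs -4, -5 → best response Push.
Mediator against (Hold, Hold): payoffs -5, 4 → best response Walk.
Mediator against (Hold, Push): payoffs 5, -5 → best response Push.
Mediator against (Push, Hold): payoffs 1, 4 → best response Walk.
Mediator against (Push, Push): payoffs -5, 1 → best response Walk.
No profile is a mutual best response for all players.

This game has no pure Nash equilibrium.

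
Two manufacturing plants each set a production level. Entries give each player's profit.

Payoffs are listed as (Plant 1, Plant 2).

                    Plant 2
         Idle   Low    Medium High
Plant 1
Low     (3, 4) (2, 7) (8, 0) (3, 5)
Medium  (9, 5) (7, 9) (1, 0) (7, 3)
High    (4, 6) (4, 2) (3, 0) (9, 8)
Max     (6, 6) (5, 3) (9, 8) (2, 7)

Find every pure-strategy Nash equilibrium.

(Medium, Low), (High, High), (Max, Medium)

For each player, find the best response to each opponent profile; mutual best responses are the pure NE.
Plant 1 against Idle: payoffs 3, 9, 4, 6 → best response Medium.
Plant 1 against Low: payoffs 2, 7, 4, 5 → best response Medium.
Plant 1 against Medium: payoffs 8, 1, 3, 9 → best response Max.
Plant 1 against High: payoffs 3, 7, 9, 2 → best response High.
Plant 2 against Low: payoffs 4, 7, 0, 5 → best response Low.
Plant 2 against Medium: payoffs 5, 9, 0, 3 → best response Low.
Plant 2 against High: payoffs 6, 2, 0, 8 → best response High.
Plant 2 against Max: payoffs 6, 3, 8, 7 → best response Medium.
Mutual best responses: (Medium, Low); (High, High); (Max, Medium).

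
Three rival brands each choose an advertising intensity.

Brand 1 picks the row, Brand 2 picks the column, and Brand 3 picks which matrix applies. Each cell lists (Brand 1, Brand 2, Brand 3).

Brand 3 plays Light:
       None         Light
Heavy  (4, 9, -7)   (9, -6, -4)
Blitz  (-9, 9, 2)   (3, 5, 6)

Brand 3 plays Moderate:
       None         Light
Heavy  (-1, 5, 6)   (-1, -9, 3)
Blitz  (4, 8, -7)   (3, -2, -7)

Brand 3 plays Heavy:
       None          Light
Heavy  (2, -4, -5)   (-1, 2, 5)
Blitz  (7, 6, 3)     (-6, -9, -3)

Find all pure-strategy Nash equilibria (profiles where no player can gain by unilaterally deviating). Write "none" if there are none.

The pure Nash equilibria are (Heavy, Light, Heavy) and (Blitz, None, Heavy).

Brand 1 against (None, Light): payoffs 4, -9 → best response Heavy.
Brand 1 against (None, Moderate): payoffs -1, 4 → best response Blitz.
Brand 1 against (None, Heavy): payoffs 2, 7 → best response Blitz.
Brand 1 against (Light, Light): payoffs 9, 3 → best response Heavy.
Brand 1 against (Light, Moderate): payoffs -1, 3 → best response Blitz.
Brand 1 against (Light, Heavy): payoffs -1, -6 → best response Heavy.
Brand 2 against (Heavy, Light): payoffs 9, -6 → best response None.
Brand 2 against (Heavy, Moderate): payoffs 5, -9 → best response None.
Brand 2 against (Heavy, Heavy): payoffs -4, 2 → best response Light.
Brand 2 against (Blitz, Light): payoffs 9, 5 → best response None.
Brand 2 against (Blitz, Moderate): payoffs 8, -2 → best response None.
Brand 2 against (Blitz, Heavy): payoffs 6, -9 → best response None.
Brand 3 against (Heavy, None): payoffs -7, 6, -5 → best response Moderate.
Brand 3 against (Heavy, Light): payoffs -4, 3, 5 → best response Heavy.
Brand 3 against (Blitz, None): payoffs 2, -7, 3 → best response Heavy.
Brand 3 against (Blitz, Light): payoffs 6, -7, -3 → best response Light.
Mutual best responses: (Heavy, Light, Heavy); (Blitz, None, Heavy).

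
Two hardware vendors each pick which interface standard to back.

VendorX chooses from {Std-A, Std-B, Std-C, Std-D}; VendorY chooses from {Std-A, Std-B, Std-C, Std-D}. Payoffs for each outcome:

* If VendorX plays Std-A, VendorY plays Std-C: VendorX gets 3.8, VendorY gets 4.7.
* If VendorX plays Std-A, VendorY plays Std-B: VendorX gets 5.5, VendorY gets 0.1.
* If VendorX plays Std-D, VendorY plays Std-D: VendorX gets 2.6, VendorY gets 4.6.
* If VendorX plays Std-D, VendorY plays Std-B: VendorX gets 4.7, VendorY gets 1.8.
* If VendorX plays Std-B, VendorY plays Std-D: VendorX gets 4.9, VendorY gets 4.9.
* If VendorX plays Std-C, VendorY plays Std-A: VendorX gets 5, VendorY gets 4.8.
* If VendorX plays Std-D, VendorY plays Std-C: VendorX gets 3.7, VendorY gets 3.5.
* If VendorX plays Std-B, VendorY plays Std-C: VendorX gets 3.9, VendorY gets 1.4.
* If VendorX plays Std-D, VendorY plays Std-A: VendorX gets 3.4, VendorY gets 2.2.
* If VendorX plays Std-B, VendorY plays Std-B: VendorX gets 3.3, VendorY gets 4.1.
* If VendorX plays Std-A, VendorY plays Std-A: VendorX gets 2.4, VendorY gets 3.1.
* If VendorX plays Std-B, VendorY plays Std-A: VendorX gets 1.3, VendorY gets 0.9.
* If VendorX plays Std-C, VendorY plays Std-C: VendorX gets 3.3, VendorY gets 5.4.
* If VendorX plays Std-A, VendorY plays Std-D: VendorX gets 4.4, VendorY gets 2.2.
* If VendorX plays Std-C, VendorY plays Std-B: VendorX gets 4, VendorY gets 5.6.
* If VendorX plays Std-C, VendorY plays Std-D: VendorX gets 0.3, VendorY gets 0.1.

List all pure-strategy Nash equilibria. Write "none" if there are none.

(Std-A, Std-A): VendorX can switch to Std-C (2.4 → 5). Not NE.
(Std-A, Std-B): VendorY can switch to Std-A (0.1 → 3.1). Not NE.
(Std-A, Std-C): VendorX can switch to Std-B (3.8 → 3.9). Not NE.
(Std-A, Std-D): VendorX can switch to Std-B (4.4 → 4.9). Not NE.
(Std-B, Std-A): VendorX can switch to Std-A (1.3 → 2.4). Not NE.
(Std-B, Std-B): VendorX can switch to Std-A (3.3 → 5.5). Not NE.
(Std-B, Std-C): VendorY can switch to Std-B (1.4 → 4.1). Not NE.
(Std-B, Std-D): VendorX gets 4.9, best alternative 4.4; VendorY gets 4.9, best alternative 4.1. No profitable deviation — NE.
(Std-C, Std-A): VendorY can switch to Std-B (4.8 → 5.6). Not NE.
(Std-C, Std-B): VendorX can switch to Std-A (4 → 5.5). Not NE.
(Std-C, Std-C): VendorX can switch to Std-A (3.3 → 3.8). Not NE.
(The remaining 5 profiles each have a profitable deviation by the same check.)

The unique pure-strategy Nash equilibrium is (Std-B, Std-D).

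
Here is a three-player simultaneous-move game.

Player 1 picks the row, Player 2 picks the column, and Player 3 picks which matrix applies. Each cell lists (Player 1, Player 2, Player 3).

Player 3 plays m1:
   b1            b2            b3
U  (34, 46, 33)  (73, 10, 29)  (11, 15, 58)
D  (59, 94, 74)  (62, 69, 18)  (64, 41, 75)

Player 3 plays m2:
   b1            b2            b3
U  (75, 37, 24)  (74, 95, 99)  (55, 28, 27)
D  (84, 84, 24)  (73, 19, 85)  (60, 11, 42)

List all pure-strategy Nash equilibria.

Pure-strategy Nash equilibria: (U, b2, m2); (D, b1, m1)

(U, b1, m1): Player 1 can switch to D (34 → 59). Not NE.
(U, b1, m2): Player 1 can switch to D (75 → 84). Not NE.
(U, b2, m1): Player 2 can switch to b1 (10 → 46). Not NE.
(U, b2, m2): Player 1 gets 74, best alternative 73; Player 2 gets 95, best alternative 37; Player 3 gets 99, best alternative 29. No profitable deviation — NE.
(U, b3, m1): Player 1 can switch to D (11 → 64). Not NE.
(U, b3, m2): Player 1 can switch to D (55 → 60). Not NE.
(D, b1, m1): Player 1 gets 59, best alternative 34; Player 2 gets 94, best alternative 69; Player 3 gets 74, best alternative 24. No profitable deviation — NE.
(D, b1, m2): Player 3 can switch to m1 (24 → 74). Not NE.
(D, b2, m1): Player 1 can switch to U (62 → 73). Not NE.
(D, b2, m2): Player 1 can switch to U (73 → 74). Not NE.
(D, b3, m1): Player 2 can switch to b1 (41 → 94). Not NE.
(D, b3, m2): Player 2 can switch to b1 (11 → 84). Not NE.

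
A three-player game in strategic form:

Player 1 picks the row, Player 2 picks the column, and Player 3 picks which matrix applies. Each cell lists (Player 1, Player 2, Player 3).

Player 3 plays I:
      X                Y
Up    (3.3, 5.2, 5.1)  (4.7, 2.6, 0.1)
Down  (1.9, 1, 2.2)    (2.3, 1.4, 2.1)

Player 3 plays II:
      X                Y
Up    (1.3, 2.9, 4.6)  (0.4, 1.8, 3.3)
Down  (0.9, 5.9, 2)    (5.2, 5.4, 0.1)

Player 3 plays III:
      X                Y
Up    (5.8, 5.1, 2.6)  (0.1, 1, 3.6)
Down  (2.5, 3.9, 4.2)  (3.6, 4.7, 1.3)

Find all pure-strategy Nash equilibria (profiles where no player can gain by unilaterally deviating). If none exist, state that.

Check each profile: it is a Nash equilibrium iff no player can strictly gain by switching unilaterally.
(Up, X, I): Player 1 gets 3.3, best alternative 1.9; Player 2 gets 5.2, best alternative 2.6; Player 3 gets 5.1, best alternative 4.6. No profitable deviation — NE.
(Up, X, II): Player 3 can switch to I (4.6 → 5.1). Not NE.
(Up, X, III): Player 3 can switch to I (2.6 → 5.1). Not NE.
(Up, Y, I): Player 2 can switch to X (2.6 → 5.2). Not NE.
(Up, Y, II): Player 1 can switch to Down (0.4 → 5.2). Not NE.
(Up, Y, III): Player 1 can switch to Down (0.1 → 3.6). Not NE.
(Down, X, I): Player 1 can switch to Up (1.9 → 3.3). Not NE.
(Down, X, II): Player 1 can switch to Up (0.9 → 1.3). Not NE.
(Down, X, III): Player 1 can switch to Up (2.5 → 5.8). Not NE.
(The remaining 3 profiles each have a profitable deviation by the same check.)

Pure NE: (Up, X, I)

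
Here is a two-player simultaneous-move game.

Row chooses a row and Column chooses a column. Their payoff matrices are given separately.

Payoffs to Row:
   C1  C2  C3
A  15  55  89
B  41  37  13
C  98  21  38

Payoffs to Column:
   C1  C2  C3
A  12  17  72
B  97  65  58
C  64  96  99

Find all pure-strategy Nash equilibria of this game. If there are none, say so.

(A, C1): Row can switch to B (15 → 41). Not NE.
(A, C2): Column can switch to C3 (17 → 72). Not NE.
(A, C3): Row gets 89, best alternative 38; Column gets 72, best alternative 17. No profitable deviation — NE.
(B, C1): Row can switch to C (41 → 98). Not NE.
(B, C2): Row can switch to A (37 → 55). Not NE.
(B, C3): Row can switch to A (13 → 89). Not NE.
(C, C1): Column can switch to C2 (64 → 96). Not NE.
(C, C2): Row can switch to A (21 → 55). Not NE.
(C, C3): Row can switch to A (38 → 89). Not NE.

Pure NE: (A, C3)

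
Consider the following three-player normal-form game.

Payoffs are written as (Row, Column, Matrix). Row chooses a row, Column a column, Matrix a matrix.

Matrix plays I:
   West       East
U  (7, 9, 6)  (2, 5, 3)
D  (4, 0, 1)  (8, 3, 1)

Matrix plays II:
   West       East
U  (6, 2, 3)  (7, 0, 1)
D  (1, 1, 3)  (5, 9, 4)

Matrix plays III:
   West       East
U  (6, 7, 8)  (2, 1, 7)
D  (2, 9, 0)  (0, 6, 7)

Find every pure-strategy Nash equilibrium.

(U, West, III)

(U, West, I): Matrix can switch to III (6 → 8). Not NE.
(U, West, II): Matrix can switch to I (3 → 6). Not NE.
(U, West, III): Row gets 6, best alternative 2; Column gets 7, best alternative 1; Matrix gets 8, best alternative 6. No profitable deviation — NE.
(U, East, I): Row can switch to D (2 → 8). Not NE.
(U, East, II): Column can switch to West (0 → 2). Not NE.
(U, East, III): Column can switch to West (1 → 7). Not NE.
(D, West, I): Row can switch to U (4 → 7). Not NE.
(D, West, II): Row can switch to U (1 → 6). Not NE.
(D, West, III): Row can switch to U (2 → 6). Not NE.
(The remaining 3 profiles each have a profitable deviation by the same check.)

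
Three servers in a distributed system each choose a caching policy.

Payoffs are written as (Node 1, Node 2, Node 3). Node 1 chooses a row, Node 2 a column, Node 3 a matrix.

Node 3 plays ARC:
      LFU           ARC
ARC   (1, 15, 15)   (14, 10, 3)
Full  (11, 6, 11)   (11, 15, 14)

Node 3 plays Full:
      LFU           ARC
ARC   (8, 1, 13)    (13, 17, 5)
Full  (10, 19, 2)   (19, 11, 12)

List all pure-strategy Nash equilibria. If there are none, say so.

none

For each player, find the best response to each opponent profile; mutual best responses are the pure NE.
Node 1 against (LFU, ARC): payoffs 1, 11 → best response Full.
Node 1 against (LFU, Full): payoffs 8, 10 → best response Full.
Node 1 against (ARC, ARC): payoffs 14, 11 → best response ARC.
Node 1 against (ARC, Full): payoffs 13, 19 → best response Full.
Node 2 against (ARC, ARC): payoffs 15, 10 → best response LFU.
Node 2 against (ARC, Full): payoffs 1, 17 → best response ARC.
Node 2 against (Full, ARC): payoffs 6, 15 → best response ARC.
Node 2 against (Full, Full): payoffs 19, 11 → best response LFU.
Node 3 against (ARC, LFU): payoffs 15, 13 → best response ARC.
Node 3 against (ARC, ARC): payoffs 3, 5 → best response Full.
Node 3 against (Full, LFU): payoffs 11, 2 → best response ARC.
Node 3 against (Full, ARC): payoffs 14, 12 → best response ARC.
No profile is a mutual best response for all players.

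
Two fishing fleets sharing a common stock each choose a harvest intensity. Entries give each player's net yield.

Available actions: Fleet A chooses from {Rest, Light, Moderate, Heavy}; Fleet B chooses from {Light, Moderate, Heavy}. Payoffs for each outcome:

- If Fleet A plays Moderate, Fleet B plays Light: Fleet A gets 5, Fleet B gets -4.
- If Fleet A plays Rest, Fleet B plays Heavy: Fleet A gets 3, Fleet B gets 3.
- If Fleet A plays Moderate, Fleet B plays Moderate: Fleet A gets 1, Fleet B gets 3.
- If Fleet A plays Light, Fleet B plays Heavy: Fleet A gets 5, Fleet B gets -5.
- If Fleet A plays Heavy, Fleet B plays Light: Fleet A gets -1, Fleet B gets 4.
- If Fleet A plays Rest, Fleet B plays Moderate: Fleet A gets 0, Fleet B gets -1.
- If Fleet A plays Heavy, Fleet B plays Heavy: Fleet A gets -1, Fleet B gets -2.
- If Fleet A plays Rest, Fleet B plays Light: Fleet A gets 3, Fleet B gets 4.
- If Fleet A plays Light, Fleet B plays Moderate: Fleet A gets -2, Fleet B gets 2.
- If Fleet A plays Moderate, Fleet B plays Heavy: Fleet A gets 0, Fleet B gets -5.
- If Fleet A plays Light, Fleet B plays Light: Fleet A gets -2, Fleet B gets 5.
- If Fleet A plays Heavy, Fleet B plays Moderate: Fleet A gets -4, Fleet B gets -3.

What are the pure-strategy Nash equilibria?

(Rest, Light): Fleet A can switch to Moderate (3 → 5). Not NE.
(Rest, Moderate): Fleet A can switch to Moderate (0 → 1). Not NE.
(Rest, Heavy): Fleet A can switch to Light (3 → 5). Not NE.
(Light, Light): Fleet A can switch to Rest (-2 → 3). Not NE.
(Light, Moderate): Fleet A can switch to Rest (-2 → 0). Not NE.
(Light, Heavy): Fleet B can switch to Light (-5 → 5). Not NE.
(Moderate, Light): Fleet B can switch to Moderate (-4 → 3). Not NE.
(Moderate, Moderate): Fleet A gets 1, best alternative 0; Fleet B gets 3, best alternative -4. No profitable deviation — NE.
(Moderate, Heavy): Fleet A can switch to Rest (0 → 3). Not NE.
(Heavy, Light): Fleet A can switch to Rest (-1 → 3). Not NE.
(Heavy, Moderate): Fleet A can switch to Rest (-4 → 0). Not NE.
(The remaining 1 profile has a profitable deviation by the same check.)

Pure NE: (Moderate, Moderate)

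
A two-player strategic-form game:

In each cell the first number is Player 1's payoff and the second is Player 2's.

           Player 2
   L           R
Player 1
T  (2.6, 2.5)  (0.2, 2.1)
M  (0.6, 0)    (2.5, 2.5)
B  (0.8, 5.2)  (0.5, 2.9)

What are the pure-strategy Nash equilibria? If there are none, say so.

Player 1 against L: payoffs 2.6, 0.6, 0.8 → best response T.
Player 1 against R: payoffs 0.2, 2.5, 0.5 → best response M.
Player 2 against T: payoffs 2.5, 2.1 → best response L.
Player 2 against M: payoffs 0, 2.5 → best response R.
Player 2 against B: payoffs 5.2, 2.9 → best response L.
Mutual best responses: (T, L); (M, R).

Pure-strategy Nash equilibria: (T, L) and (M, R)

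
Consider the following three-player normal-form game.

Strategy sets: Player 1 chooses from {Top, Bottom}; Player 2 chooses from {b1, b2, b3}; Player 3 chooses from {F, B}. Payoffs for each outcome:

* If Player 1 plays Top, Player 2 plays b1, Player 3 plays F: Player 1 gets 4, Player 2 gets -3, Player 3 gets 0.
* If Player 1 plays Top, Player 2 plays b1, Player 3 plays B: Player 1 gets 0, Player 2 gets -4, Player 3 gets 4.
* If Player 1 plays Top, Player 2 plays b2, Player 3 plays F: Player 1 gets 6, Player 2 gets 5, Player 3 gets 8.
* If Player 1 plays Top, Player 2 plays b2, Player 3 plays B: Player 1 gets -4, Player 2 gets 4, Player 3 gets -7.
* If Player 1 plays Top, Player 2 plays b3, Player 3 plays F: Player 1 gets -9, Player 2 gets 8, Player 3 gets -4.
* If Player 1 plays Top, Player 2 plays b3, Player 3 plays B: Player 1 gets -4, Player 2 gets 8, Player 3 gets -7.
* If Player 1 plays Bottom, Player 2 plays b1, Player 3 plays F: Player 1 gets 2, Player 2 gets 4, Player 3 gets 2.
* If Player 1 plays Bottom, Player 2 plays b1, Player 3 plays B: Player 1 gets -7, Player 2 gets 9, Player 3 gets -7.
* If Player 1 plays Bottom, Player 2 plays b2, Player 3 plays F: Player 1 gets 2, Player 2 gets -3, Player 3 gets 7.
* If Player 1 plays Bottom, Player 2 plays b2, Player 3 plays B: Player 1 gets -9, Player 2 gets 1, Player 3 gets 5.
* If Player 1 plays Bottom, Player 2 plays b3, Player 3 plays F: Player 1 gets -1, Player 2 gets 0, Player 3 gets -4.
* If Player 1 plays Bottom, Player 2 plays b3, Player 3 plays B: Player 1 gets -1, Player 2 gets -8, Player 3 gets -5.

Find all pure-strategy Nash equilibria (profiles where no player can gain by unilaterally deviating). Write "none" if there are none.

none

(Top, b1, F): Player 2 can switch to b2 (-3 → 5). Not NE.
(Top, b1, B): Player 2 can switch to b2 (-4 → 4). Not NE.
(Top, b2, F): Player 2 can switch to b3 (5 → 8). Not NE.
(Top, b2, B): Player 2 can switch to b3 (4 → 8). Not NE.
(Top, b3, F): Player 1 can switch to Bottom (-9 → -1). Not NE.
(Top, b3, B): Player 1 can switch to Bottom (-4 → -1). Not NE.
(Bottom, b1, F): Player 1 can switch to Top (2 → 4). Not NE.
(Bottom, b1, B): Player 1 can switch to Top (-7 → 0). Not NE.
(Bottom, b2, F): Player 1 can switch to Top (2 → 6). Not NE.
(Bottom, b2, B): Player 1 can switch to Top (-9 → -4). Not NE.
(Bottom, b3, F): Player 2 can switch to b1 (0 → 4). Not NE.
(Bottom, b3, B): Player 2 can switch to b1 (-8 → 9). Not NE.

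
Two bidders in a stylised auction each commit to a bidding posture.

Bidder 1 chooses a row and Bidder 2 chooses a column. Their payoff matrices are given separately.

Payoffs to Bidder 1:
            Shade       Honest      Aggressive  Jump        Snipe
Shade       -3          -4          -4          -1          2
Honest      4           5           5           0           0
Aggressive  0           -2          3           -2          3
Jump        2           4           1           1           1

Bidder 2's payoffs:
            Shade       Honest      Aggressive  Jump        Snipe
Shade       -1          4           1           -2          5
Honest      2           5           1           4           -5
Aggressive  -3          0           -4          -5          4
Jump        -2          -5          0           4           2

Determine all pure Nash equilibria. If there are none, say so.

(Shade, Shade): Bidder 1 can switch to Honest (-3 → 4). Not NE.
(Shade, Honest): Bidder 1 can switch to Honest (-4 → 5). Not NE.
(Shade, Aggressive): Bidder 1 can switch to Honest (-4 → 5). Not NE.
(Shade, Jump): Bidder 1 can switch to Honest (-1 → 0). Not NE.
(Shade, Snipe): Bidder 1 can switch to Aggressive (2 → 3). Not NE.
(Honest, Shade): Bidder 2 can switch to Honest (2 → 5). Not NE.
(Honest, Honest): Bidder 1 gets 5, best alternative 4; Bidder 2 gets 5, best alternative 4. No profitable deviation — NE.
(Honest, Aggressive): Bidder 2 can switch to Shade (1 → 2). Not NE.
(Honest, Jump): Bidder 1 can switch to Jump (0 → 1). Not NE.
(Honest, Snipe): Bidder 1 can switch to Shade (0 → 2). Not NE.
(Aggressive, Shade): Bidder 1 can switch to Honest (0 → 4). Not NE.
(Aggressive, Honest): Bidder 1 can switch to Honest (-2 → 5). Not NE.
(Aggressive, Aggressive): Bidder 1 can switch to Honest (3 → 5). Not NE.
(Aggressive, Snipe): Bidder 1 gets 3, best alternative 2; Bidder 2 gets 4, best alternative 0. No profitable deviation — NE.
(Jump, Jump): Bidder 1 gets 1, best alternative 0; Bidder 2 gets 4, best alternative 2. No profitable deviation — NE.
(The remaining 5 profiles each have a profitable deviation by the same check.)

Pure-strategy Nash equilibria: (Honest, Honest) and (Aggressive, Snipe) and (Jump, Jump)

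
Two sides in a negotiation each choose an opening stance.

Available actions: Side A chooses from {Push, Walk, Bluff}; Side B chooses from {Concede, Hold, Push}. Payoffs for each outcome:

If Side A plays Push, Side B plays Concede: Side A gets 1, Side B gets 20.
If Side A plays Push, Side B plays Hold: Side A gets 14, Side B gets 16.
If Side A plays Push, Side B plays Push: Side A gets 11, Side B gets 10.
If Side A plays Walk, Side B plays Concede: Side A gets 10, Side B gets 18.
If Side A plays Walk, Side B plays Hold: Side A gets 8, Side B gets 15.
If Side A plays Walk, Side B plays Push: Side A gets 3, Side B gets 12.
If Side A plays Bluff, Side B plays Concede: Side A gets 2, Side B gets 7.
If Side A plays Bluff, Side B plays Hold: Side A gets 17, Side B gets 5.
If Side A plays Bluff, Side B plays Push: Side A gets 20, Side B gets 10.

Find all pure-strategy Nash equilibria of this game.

(Push, Concede): Side A can switch to Walk (1 → 10). Not NE.
(Push, Hold): Side A can switch to Bluff (14 → 17). Not NE.
(Push, Push): Side A can switch to Bluff (11 → 20). Not NE.
(Walk, Concede): Side A gets 10, best alternative 2; Side B gets 18, best alternative 15. No profitable deviation — NE.
(Walk, Hold): Side A can switch to Push (8 → 14). Not NE.
(Walk, Push): Side A can switch to Push (3 → 11). Not NE.
(Bluff, Concede): Side A can switch to Walk (2 → 10). Not NE.
(Bluff, Hold): Side B can switch to Concede (5 → 7). Not NE.
(Bluff, Push): Side A gets 20, best alternative 11; Side B gets 10, best alternative 7. No profitable deviation — NE.

The pure Nash equilibria are (Walk, Concede) and (Bluff, Push).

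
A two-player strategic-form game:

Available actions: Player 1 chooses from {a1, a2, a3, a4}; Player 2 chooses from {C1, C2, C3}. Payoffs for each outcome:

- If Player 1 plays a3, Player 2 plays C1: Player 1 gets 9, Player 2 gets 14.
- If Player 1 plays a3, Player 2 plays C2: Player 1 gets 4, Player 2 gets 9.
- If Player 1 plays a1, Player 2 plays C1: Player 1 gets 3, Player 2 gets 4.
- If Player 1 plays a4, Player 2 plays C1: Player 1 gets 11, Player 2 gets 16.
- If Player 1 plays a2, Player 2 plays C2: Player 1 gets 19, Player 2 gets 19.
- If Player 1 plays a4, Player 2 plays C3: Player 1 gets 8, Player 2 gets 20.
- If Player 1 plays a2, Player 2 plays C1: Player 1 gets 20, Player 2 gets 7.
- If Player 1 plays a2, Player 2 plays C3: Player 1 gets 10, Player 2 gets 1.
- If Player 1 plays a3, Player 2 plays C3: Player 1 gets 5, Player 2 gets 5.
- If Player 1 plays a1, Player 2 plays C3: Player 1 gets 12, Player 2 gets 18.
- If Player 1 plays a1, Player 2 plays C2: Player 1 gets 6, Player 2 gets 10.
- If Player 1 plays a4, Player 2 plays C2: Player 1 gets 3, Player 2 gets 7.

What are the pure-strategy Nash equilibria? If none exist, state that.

Pure-strategy Nash equilibria: (a1, C3), (a2, C2)

Mark each player's best response to every combination of opponents' strategies; a profile where every player is best-responding is a pure Nash equilibrium.
Player 1 against C1: payoffs 3, 20, 9, 11 → best response a2.
Player 1 against C2: payoffs 6, 19, 4, 3 → best response a2.
Player 1 against C3: payoffs 12, 10, 5, 8 → best response a1.
Player 2 against a1: payoffs 4, 10, 18 → best response C3.
Player 2 against a2: payoffs 7, 19, 1 → best response C2.
Player 2 against a3: payoffs 14, 9, 5 → best response C1.
Player 2 against a4: payoffs 16, 7, 20 → best response C3.
Mutual best responses: (a1, C3); (a2, C2).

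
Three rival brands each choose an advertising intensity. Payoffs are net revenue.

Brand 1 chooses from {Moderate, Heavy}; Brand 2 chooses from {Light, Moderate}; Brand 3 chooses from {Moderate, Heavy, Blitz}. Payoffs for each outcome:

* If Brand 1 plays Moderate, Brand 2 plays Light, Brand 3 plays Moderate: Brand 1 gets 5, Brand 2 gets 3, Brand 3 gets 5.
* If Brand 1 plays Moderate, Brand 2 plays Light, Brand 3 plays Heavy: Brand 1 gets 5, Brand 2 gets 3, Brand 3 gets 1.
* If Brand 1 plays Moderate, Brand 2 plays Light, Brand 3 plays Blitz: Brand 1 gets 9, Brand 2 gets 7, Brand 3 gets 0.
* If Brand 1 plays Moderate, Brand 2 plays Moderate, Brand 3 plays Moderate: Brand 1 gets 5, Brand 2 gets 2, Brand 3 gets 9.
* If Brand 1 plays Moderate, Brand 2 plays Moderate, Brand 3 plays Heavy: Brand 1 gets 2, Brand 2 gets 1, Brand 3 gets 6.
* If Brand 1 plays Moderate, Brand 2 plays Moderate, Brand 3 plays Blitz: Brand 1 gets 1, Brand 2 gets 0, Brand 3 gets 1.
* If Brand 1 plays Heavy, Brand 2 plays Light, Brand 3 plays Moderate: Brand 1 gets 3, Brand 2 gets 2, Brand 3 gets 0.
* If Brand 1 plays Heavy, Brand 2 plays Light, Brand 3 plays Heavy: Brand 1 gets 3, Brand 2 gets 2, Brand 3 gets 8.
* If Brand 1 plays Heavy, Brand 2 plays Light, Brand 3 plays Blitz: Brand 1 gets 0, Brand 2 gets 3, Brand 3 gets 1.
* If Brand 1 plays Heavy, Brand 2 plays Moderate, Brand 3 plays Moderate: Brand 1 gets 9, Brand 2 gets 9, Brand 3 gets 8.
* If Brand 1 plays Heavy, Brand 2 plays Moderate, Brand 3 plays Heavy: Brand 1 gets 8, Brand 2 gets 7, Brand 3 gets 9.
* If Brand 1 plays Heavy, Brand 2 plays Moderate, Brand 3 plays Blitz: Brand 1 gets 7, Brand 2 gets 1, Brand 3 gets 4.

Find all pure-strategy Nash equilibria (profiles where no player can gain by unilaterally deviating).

Brand 1 against (Light, Moderate): payoffs 5, 3 → best response Moderate.
Brand 1 against (Light, Heavy): payoffs 5, 3 → best response Moderate.
Brand 1 against (Light, Blitz): payoffs 9, 0 → best response Moderate.
Brand 1 against (Moderate, Moderate): payoffs 5, 9 → best response Heavy.
Brand 1 against (Moderate, Heavy): payoffs 2, 8 → best response Heavy.
Brand 1 against (Moderate, Blitz): payoffs 1, 7 → best response Heavy.
Brand 2 against (Moderate, Moderate): payoffs 3, 2 → best response Light.
Brand 2 against (Moderate, Heavy): payoffs 3, 1 → best response Light.
Brand 2 against (Moderate, Blitz): payoffs 7, 0 → best response Light.
Brand 2 against (Heavy, Moderate): payoffs 2, 9 → best response Moderate.
Brand 2 against (Heavy, Heavy): payoffs 2, 7 → best response Moderate.
Brand 2 against (Heavy, Blitz): payoffs 3, 1 → best response Light.
Brand 3 against (Moderate, Light): payoffs 5, 1, 0 → best response Moderate.
Brand 3 against (Moderate, Moderate): payoffs 9, 6, 1 → best response Moderate.
Brand 3 against (Heavy, Light): payoffs 0, 8, 1 → best response Heavy.
Brand 3 against (Heavy, Moderate): payoffs 8, 9, 4 → best response Heavy.
Mutual best responses: (Moderate, Light, Moderate); (Heavy, Moderate, Heavy).

(Moderate, Light, Moderate) and (Heavy, Moderate, Heavy)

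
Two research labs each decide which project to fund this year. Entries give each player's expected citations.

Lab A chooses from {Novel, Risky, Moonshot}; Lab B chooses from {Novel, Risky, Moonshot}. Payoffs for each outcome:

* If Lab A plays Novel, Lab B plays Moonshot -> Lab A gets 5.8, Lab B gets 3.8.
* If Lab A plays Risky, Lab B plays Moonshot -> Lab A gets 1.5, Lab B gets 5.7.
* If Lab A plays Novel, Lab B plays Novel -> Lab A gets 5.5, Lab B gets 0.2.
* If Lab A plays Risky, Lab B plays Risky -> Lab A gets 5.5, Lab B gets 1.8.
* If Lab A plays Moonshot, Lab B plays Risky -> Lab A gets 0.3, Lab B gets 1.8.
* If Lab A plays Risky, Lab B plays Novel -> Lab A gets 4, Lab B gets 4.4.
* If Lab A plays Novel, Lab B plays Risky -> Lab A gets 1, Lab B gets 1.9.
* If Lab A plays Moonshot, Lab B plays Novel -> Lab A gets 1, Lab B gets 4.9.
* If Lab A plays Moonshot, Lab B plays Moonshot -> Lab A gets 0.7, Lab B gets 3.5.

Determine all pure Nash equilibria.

Pure NE: (Novel, Moonshot)

Mark each player's best response to every combination of opponents' strategies; a profile where every player is best-responding is a pure Nash equilibrium.
Lab A against Novel: payoffs 5.5, 4, 1 → best response Novel.
Lab A against Risky: payoffs 1, 5.5, 0.3 → best response Risky.
Lab A against Moonshot: payoffs 5.8, 1.5, 0.7 → best response Novel.
Lab B against Novel: payoffs 0.2, 1.9, 3.8 → best response Moonshot.
Lab B against Risky: payoffs 4.4, 1.8, 5.7 → best response Moonshot.
Lab B against Moonshot: payoffs 4.9, 1.8, 3.5 → best response Novel.
Mutual best responses: (Novel, Moonshot).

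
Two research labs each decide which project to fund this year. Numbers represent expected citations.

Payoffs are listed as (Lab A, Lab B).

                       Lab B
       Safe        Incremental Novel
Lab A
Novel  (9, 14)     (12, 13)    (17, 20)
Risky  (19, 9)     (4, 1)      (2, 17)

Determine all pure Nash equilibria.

The unique pure-strategy Nash equilibrium is (Novel, Novel).

Lab A against Safe: payoffs 9, 19 → best response Risky.
Lab A against Incremental: payoffs 12, 4 → best response Novel.
Lab A against Novel: payoffs 17, 2 → best response Novel.
Lab B against Novel: payoffs 14, 13, 20 → best response Novel.
Lab B against Risky: payoffs 9, 1, 17 → best response Novel.
Mutual best responses: (Novel, Novel).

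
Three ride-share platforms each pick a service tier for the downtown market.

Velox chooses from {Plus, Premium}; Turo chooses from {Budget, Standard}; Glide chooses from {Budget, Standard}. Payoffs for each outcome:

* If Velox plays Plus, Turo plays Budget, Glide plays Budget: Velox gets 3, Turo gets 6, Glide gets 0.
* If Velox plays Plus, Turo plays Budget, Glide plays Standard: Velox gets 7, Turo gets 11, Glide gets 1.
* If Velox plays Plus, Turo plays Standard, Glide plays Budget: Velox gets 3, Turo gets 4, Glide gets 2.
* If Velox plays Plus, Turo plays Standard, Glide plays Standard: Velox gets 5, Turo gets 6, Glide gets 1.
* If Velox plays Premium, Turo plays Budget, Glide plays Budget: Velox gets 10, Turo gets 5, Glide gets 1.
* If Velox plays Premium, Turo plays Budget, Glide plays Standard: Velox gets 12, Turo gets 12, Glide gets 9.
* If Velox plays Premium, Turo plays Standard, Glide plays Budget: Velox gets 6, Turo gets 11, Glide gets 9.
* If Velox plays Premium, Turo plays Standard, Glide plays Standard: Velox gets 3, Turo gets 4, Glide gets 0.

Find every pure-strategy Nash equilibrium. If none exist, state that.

The pure Nash equilibria are (Premium, Budget, Standard), (Premium, Standard, Budget).

Velox against (Budget, Budget): payoffs 3, 10 → best response Premium.
Velox against (Budget, Standard): payoffs 7, 12 → best response Premium.
Velox against (Standard, Budget): payoffs 3, 6 → best response Premium.
Velox against (Standard, Standard): payoffs 5, 3 → best response Plus.
Turo against (Plus, Budget): payoffs 6, 4 → best response Budget.
Turo against (Plus, Standard): payoffs 11, 6 → best response Budget.
Turo against (Premium, Budget): payoffs 5, 11 → best response Standard.
Turo against (Premium, Standard): payoffs 12, 4 → best response Budget.
Glide against (Plus, Budget): payoffs 0, 1 → best response Standard.
Glide against (Plus, Standard): payoffs 2, 1 → best response Budget.
Glide against (Premium, Budget): payoffs 1, 9 → best response Standard.
Glide against (Premium, Standard): payoffs 9, 0 → best response Budget.
Mutual best responses: (Premium, Budget, Standard); (Premium, Standard, Budget).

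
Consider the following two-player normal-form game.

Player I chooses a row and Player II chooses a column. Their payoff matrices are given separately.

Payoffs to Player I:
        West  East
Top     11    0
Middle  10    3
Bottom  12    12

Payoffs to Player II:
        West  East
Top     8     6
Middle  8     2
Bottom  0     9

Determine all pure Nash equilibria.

Player I against West: payoffs 11, 10, 12 → best response Bottom.
Player I against East: payoffs 0, 3, 12 → best response Bottom.
Player II against Top: payoffs 8, 6 → best response West.
Player II against Middle: payoffs 8, 2 → best response West.
Player II against Bottom: payoffs 0, 9 → best response East.
Mutual best responses: (Bottom, East).

The unique pure-strategy Nash equilibrium is (Bottom, East).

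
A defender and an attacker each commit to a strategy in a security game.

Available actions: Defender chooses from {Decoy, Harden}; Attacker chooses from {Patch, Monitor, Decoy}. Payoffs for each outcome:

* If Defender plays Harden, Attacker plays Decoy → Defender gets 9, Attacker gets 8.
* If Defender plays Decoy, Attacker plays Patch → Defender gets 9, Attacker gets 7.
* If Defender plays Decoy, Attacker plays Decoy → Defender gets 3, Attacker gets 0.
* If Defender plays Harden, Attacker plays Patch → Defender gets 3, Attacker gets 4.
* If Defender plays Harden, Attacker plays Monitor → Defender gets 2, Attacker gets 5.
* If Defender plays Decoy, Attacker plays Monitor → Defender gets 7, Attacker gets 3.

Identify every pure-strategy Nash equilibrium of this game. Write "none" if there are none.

For each player, find the best response to each opponent profile; mutual best responses are the pure NE.
Defender against Patch: payoffs 9, 3 → best response Decoy.
Defender against Monitor: payoffs 7, 2 → best response Decoy.
Defender against Decoy: payoffs 3, 9 → best response Harden.
Attacker against Decoy: payoffs 7, 3, 0 → best response Patch.
Attacker against Harden: payoffs 4, 5, 8 → best response Decoy.
Mutual best responses: (Decoy, Patch); (Harden, Decoy).

The pure Nash equilibria are (Decoy, Patch); (Harden, Decoy).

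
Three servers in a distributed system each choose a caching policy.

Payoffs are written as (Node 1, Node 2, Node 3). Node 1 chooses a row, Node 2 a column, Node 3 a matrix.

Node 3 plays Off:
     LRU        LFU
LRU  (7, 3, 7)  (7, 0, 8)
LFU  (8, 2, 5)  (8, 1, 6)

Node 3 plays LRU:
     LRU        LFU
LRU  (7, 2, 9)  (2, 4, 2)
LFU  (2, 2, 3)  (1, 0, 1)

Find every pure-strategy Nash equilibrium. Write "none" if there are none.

For each strategy profile, look for a profitable unilateral deviation.
(LRU, LRU, Off): Node 1 can switch to LFU (7 → 8). Not NE.
(LRU, LRU, LRU): Node 2 can switch to LFU (2 → 4). Not NE.
(LRU, LFU, Off): Node 1 can switch to LFU (7 → 8). Not NE.
(LRU, LFU, LRU): Node 3 can switch to Off (2 → 8). Not NE.
(LFU, LRU, Off): Node 1 gets 8, best alternative 7; Node 2 gets 2, best alternative 1; Node 3 gets 5, best alternative 3. No profitable deviation — NE.
(LFU, LRU, LRU): Node 1 can switch to LRU (2 → 7). Not NE.
(LFU, LFU, Off): Node 2 can switch to LRU (1 → 2). Not NE.
(LFU, LFU, LRU): Node 1 can switch to LRU (1 → 2). Not NE.

(LFU, LRU, Off)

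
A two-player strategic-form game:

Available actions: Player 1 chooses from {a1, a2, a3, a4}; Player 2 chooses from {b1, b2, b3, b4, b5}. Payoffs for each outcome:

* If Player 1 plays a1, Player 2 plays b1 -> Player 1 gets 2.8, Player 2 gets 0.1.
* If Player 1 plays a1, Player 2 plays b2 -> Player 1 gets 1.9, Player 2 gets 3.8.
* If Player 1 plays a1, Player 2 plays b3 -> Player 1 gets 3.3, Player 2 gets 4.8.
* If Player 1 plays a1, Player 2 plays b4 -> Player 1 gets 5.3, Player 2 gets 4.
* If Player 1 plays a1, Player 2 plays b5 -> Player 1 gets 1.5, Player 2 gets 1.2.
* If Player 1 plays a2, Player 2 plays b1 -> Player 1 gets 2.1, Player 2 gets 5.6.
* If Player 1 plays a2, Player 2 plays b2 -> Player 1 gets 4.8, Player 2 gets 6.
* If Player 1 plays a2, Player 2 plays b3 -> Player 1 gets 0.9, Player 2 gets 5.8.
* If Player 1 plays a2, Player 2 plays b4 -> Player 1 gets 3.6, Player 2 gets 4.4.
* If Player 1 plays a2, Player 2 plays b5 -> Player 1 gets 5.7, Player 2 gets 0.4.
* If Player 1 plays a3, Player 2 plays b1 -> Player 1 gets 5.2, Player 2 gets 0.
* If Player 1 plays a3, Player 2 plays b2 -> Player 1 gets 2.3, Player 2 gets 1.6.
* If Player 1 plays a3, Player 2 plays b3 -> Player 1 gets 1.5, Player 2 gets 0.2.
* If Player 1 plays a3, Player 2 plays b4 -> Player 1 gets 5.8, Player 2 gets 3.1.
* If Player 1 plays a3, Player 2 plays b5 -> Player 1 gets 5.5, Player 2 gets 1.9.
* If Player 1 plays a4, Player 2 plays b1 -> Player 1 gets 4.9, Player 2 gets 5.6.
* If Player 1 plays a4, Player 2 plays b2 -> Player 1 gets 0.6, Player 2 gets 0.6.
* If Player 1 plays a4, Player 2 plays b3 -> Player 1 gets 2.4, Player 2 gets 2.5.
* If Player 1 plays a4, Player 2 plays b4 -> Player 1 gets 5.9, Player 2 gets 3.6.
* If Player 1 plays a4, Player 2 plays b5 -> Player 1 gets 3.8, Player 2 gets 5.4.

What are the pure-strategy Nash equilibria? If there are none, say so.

The pure Nash equilibria are (a1, b3); (a2, b2).

Player 1 against b1: payoffs 2.8, 2.1, 5.2, 4.9 → best response a3.
Player 1 against b2: payoffs 1.9, 4.8, 2.3, 0.6 → best response a2.
Player 1 against b3: payoffs 3.3, 0.9, 1.5, 2.4 → best response a1.
Player 1 against b4: payoffs 5.3, 3.6, 5.8, 5.9 → best response a4.
Player 1 against b5: payoffs 1.5, 5.7, 5.5, 3.8 → best response a2.
Player 2 against a1: payoffs 0.1, 3.8, 4.8, 4, 1.2 → best response b3.
Player 2 against a2: payoffs 5.6, 6, 5.8, 4.4, 0.4 → best response b2.
Player 2 against a3: payoffs 0, 1.6, 0.2, 3.1, 1.9 → best response b4.
Player 2 against a4: payoffs 5.6, 0.6, 2.5, 3.6, 5.4 → best response b1.
Mutual best responses: (a1, b3); (a2, b2).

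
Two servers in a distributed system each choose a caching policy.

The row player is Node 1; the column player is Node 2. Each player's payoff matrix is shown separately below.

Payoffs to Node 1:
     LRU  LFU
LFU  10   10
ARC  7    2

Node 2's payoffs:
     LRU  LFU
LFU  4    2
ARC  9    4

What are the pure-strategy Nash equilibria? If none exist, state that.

(LFU, LRU)

Node 1 against LRU: payoffs 10, 7 → best response LFU.
Node 1 against LFU: payoffs 10, 2 → best response LFU.
Node 2 against LFU: payoffs 4, 2 → best response LRU.
Node 2 against ARC: payoffs 9, 4 → best response LRU.
Mutual best responses: (LFU, LRU).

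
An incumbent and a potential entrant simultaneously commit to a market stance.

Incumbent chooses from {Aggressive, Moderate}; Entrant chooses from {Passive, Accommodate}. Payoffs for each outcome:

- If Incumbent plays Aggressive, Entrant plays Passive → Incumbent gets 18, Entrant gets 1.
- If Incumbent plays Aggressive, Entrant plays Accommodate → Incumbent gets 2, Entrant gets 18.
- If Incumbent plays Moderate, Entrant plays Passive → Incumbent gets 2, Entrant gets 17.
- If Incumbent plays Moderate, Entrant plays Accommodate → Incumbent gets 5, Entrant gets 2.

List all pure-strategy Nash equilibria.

For each player, find the best response to each opponent profile; mutual best responses are the pure NE.
Incumbent against Passive: payoffs 18, 2 → best response Aggressive.
Incumbent against Accommodate: payoffs 2, 5 → best response Moderate.
Entrant against Aggressive: payoffs 1, 18 → best response Accommodate.
Entrant against Moderate: payoffs 17, 2 → best response Passive.
No profile is a mutual best response for all players.

none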